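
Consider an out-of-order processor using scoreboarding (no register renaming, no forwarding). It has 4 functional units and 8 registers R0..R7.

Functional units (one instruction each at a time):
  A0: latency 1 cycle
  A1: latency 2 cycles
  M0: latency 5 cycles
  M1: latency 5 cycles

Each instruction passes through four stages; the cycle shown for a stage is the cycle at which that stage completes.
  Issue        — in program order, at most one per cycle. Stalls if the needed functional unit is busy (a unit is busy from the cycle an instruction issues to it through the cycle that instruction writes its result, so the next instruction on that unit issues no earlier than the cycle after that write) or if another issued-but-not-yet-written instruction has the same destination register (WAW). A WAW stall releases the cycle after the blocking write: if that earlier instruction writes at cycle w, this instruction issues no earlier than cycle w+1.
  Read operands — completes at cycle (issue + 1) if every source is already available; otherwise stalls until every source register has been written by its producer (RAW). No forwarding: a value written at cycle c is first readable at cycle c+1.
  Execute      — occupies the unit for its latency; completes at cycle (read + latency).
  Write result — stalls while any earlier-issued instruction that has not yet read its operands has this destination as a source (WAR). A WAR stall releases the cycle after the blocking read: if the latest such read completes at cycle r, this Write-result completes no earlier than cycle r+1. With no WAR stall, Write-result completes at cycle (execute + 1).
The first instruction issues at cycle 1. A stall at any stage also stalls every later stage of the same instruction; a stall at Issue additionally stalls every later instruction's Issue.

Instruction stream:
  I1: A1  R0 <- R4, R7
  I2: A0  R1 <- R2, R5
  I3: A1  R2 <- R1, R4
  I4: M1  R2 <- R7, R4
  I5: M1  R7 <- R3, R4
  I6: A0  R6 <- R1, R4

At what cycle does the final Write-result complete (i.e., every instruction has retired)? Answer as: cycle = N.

cycle = 26

  I1 | 1 | 2 | 4 | 5
  I2 | 2 | 3 | 4 | 5
  I3 | 6 | 7 | 9 | 10   struct: A1 busy until I1 writes@5
  I4 | 11 | 12 | 17 | 18   WAW R2: wait I3 write@10
  I5 | 19 | 20 | 25 | 26   struct: M1 busy until I4 writes@18
  I6 | 20 | 21 | 22 | 23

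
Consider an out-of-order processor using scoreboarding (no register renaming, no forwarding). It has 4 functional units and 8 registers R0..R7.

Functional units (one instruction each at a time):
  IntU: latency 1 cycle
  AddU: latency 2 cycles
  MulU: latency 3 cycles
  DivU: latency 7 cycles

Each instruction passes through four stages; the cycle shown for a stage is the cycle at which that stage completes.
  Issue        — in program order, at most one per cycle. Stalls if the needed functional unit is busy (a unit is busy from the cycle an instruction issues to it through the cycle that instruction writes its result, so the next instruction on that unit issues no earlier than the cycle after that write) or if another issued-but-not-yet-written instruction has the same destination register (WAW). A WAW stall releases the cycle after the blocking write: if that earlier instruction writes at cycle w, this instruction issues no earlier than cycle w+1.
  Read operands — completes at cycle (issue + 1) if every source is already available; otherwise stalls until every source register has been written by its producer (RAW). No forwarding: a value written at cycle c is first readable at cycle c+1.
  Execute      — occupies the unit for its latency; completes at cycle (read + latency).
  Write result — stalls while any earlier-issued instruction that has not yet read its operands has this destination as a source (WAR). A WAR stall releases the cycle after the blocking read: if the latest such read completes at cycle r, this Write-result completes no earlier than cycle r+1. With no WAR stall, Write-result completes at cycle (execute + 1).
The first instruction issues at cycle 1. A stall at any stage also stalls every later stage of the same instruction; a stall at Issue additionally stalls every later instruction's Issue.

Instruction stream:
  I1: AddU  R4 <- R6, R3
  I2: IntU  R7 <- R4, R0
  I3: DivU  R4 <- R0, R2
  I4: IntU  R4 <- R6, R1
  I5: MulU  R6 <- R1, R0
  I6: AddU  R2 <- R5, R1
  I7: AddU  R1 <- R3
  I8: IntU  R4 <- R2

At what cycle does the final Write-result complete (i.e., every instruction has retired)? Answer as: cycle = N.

1) issue 1, read 2, done 4, write 5
2) issue 2, read 6, done 7, write 8  <RAW R4: wait I1 write@5>
3) issue 6, read 7, done 14, write 15  <WAW R4: wait I1 write@5>
4) issue 16, read 17, done 18, write 19  <WAW R4: wait I3 write@15>
5) issue 17, read 18, done 21, write 22
6) issue 18, read 19, done 21, write 22
7) issue 23, read 24, done 26, write 27  <struct: AddU busy until I6 writes@22>
8) issue 24, read 25, done 26, write 27

cycle = 27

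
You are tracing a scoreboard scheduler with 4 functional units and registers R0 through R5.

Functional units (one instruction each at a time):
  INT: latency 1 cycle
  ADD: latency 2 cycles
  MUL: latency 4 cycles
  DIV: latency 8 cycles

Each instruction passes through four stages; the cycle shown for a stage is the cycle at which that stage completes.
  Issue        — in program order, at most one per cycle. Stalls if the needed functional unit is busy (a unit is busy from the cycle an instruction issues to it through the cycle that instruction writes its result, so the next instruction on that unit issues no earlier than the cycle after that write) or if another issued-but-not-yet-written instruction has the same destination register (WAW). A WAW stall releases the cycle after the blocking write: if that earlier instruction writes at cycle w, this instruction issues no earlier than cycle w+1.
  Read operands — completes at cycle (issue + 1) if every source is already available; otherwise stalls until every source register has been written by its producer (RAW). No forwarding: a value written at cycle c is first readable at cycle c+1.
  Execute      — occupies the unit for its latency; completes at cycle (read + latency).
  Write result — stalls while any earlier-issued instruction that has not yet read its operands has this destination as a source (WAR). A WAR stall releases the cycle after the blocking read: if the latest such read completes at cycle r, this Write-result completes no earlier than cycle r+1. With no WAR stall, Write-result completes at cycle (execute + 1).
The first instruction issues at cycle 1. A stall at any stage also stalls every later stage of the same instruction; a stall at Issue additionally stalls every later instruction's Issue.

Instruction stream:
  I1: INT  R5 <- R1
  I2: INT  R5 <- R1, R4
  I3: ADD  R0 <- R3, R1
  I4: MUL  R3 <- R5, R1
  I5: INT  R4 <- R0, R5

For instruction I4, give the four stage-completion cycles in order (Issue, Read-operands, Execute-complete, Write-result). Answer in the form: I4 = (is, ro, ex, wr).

cycle 1: I1→INT
cycle 2: I1 RO
cycle 3: I1 EX
cycle 4: I1 WR R5
cycle 5: I2→INT
cycle 6: I2 RO · I3→ADD
cycle 7: I2 EX · I3 RO · I4→MUL
cycle 8: I2 WR R5
cycle 9: I3 EX · I4 RO · I5→INT
cycle 10: I3 WR R0
cycle 11: I5 RO
cycle 12: I5 EX
cycle 13: I4 EX · I5 WR R4
cycle 14: I4 WR R3

I4 = (7, 9, 13, 14)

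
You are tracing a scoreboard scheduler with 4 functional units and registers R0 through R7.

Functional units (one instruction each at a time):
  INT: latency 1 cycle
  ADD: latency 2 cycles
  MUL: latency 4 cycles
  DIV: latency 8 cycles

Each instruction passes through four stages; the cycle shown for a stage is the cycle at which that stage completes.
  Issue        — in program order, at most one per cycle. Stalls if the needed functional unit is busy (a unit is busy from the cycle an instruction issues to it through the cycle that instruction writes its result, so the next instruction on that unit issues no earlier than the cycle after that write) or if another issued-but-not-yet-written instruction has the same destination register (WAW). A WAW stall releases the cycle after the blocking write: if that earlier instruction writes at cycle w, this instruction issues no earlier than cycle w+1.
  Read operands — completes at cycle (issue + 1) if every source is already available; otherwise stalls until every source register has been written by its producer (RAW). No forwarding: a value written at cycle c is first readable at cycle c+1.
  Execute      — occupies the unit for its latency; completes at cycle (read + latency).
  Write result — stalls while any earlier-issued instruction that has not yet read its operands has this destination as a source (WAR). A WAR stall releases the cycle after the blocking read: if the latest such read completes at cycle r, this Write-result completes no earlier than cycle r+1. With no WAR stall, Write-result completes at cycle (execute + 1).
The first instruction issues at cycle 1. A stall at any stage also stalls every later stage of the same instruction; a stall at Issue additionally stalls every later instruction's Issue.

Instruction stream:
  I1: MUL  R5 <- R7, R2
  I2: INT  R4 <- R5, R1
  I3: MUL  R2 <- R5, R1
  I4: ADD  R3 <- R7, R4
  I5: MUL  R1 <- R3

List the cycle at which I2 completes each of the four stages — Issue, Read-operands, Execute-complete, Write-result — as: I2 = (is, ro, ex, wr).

I1  is:1  ro:2  ex:6  wr:7
I2  is:2  ro:8  ex:9  wr:10  — RAW R5: wait I1 write@7
I3  is:8  ro:9  ex:13  wr:14  — struct: MUL busy until I1 writes@7
I4  is:9  ro:11  ex:13  wr:14  — RAW R4: wait I2 write@10
I5  is:15  ro:16  ex:20  wr:21  — struct: MUL busy until I3 writes@14

I2 = (2, 8, 9, 10)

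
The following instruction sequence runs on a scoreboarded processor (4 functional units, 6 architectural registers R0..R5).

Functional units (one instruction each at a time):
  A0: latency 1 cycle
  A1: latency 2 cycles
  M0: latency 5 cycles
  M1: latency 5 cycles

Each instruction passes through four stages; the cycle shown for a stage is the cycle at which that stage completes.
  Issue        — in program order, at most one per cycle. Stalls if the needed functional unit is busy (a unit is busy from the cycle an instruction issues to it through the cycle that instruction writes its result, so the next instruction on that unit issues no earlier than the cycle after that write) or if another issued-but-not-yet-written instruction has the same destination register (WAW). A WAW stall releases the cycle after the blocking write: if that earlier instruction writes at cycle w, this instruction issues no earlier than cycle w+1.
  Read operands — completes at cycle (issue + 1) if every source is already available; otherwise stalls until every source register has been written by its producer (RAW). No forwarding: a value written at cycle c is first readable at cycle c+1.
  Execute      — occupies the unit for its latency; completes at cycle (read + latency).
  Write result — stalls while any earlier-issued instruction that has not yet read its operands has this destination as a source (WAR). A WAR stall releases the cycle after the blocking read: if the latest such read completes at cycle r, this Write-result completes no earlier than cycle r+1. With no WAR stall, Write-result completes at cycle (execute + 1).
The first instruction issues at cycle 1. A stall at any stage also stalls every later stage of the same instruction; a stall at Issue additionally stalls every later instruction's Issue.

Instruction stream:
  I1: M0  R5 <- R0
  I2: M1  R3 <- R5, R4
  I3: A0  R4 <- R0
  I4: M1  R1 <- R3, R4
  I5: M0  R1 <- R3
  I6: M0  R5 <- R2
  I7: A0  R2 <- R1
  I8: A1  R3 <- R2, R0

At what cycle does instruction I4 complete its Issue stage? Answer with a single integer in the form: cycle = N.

[1] I1→M0
[2] I1 RO · I2→M1
[3] I3→A0
[4] I3 RO
[5] I3 EX
[7] I1 EX
[8] I1 WR R5
[9] I2 RO
[10] I3 WR R4
[14] I2 EX
[15] I2 WR R3
[16] I4→M1
[17] I4 RO
[22] I4 EX
[23] I4 WR R1
[24] I5→M0
[25] I5 RO
[30] I5 EX
[31] I5 WR R1
[32] I6→M0
[33] I6 RO · I7→A0
[34] I7 RO · I8→A1
[35] I7 EX
[36] I7 WR R2
[37] I8 RO
[38] I6 EX
[39] I6 WR R5 · I8 EX
[40] I8 WR R3

cycle = 16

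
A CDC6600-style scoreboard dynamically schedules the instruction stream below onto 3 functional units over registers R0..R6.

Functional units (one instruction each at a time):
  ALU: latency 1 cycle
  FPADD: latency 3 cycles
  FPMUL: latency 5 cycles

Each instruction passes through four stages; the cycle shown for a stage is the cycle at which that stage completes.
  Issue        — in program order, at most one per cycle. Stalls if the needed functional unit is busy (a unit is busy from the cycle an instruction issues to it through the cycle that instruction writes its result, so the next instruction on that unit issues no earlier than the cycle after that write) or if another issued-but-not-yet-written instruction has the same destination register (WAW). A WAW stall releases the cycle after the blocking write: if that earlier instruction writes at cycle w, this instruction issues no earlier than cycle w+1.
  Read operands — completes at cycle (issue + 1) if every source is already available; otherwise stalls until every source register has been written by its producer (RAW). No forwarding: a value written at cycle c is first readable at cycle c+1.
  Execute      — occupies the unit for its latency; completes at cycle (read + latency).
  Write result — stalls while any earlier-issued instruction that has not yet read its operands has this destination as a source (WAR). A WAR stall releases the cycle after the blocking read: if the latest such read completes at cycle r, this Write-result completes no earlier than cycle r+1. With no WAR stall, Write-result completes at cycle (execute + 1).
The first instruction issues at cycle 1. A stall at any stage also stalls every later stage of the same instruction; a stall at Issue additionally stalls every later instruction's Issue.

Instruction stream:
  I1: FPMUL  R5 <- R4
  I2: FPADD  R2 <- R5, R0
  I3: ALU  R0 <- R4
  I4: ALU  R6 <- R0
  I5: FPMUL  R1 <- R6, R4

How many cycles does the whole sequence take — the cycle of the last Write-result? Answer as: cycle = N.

t=1  I1 dispatched to FPMUL
t=2  I1 operands ready · I2 dispatched to FPADD
t=3  I3 dispatched to ALU
t=4  I3 operands ready
t=5  I3 complete
t=7  I1 complete
t=8  R5←I1
t=9  I2 operands ready
t=10  R0←I3
t=11  I4 dispatched to ALU
t=12  I2 complete · I4 operands ready · I5 dispatched to FPMUL
t=13  R2←I2 · I4 complete
t=14  R6←I4
t=15  I5 operands ready
t=20  I5 complete
t=21  R1←I5

cycle = 21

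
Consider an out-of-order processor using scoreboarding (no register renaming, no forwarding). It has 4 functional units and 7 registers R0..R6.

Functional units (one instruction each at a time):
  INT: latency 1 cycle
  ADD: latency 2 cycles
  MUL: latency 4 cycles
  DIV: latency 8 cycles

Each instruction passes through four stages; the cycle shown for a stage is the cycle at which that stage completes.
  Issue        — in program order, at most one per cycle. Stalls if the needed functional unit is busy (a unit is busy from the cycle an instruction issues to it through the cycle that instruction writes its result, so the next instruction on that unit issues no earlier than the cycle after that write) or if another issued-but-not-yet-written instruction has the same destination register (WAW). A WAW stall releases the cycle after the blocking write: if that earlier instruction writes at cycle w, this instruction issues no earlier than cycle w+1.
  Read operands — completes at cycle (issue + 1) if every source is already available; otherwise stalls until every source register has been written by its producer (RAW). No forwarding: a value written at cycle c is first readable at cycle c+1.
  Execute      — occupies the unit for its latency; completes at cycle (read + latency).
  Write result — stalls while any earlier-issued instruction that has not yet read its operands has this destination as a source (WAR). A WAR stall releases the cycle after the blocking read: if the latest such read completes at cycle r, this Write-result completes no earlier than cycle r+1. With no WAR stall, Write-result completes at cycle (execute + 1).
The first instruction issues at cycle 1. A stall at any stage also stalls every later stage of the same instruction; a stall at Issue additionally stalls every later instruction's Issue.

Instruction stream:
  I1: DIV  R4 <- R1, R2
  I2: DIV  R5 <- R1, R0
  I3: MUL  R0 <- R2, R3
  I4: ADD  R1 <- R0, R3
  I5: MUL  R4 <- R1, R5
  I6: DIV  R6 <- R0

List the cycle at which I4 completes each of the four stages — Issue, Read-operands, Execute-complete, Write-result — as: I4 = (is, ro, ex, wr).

I4 = (14, 20, 22, 23)

c1: I1 dispatched to DIV
c2: I1 operands ready
c10: I1 complete
c11: R4←I1
c12: I2 dispatched to DIV
c13: I2 operands ready · I3 dispatched to MUL
c14: I3 operands ready · I4 dispatched to ADD
c18: I3 complete
c19: R0←I3
c20: I4 operands ready · I5 dispatched to MUL
c21: I2 complete
c22: R5←I2 · I4 complete
c23: R1←I4 · I6 dispatched to DIV
c24: I5 operands ready · I6 operands ready
c28: I5 complete
c29: R4←I5
c32: I6 complete
c33: R6←I6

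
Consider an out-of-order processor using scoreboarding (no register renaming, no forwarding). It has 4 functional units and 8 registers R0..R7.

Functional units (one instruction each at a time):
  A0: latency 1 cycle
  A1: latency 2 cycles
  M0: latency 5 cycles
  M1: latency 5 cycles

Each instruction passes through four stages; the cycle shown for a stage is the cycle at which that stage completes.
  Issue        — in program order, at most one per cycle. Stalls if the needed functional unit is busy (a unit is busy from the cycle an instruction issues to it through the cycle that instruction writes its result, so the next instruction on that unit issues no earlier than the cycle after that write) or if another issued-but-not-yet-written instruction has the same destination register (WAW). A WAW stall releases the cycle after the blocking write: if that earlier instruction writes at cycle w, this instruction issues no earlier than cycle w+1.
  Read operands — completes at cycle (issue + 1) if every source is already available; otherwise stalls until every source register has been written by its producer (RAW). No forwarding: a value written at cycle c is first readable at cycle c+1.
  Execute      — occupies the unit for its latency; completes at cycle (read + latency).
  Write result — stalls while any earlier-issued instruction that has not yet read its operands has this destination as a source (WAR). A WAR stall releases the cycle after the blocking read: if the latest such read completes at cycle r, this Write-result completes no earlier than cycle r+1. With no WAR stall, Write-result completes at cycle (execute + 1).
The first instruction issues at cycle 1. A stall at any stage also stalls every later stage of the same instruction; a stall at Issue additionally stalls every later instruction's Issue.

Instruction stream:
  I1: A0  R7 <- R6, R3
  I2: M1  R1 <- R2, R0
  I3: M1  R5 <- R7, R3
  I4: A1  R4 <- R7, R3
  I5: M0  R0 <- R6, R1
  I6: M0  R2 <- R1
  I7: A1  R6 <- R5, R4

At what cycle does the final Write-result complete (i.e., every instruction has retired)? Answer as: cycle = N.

cycle = 27

[1] I1→A0
[2] I1 RO; I2→M1
[3] I1 EX; I2 RO
[4] I1 WR R7
[8] I2 EX
[9] I2 WR R1
[10] I3→M1
[11] I3 RO; I4→A1
[12] I4 RO; I5→M0
[13] I5 RO
[14] I4 EX
[15] I4 WR R4
[16] I3 EX
[17] I3 WR R5
[18] I5 EX
[19] I5 WR R0
[20] I6→M0
[21] I6 RO; I7→A1
[22] I7 RO
[24] I7 EX
[25] I7 WR R6
[26] I6 EX
[27] I6 WR R2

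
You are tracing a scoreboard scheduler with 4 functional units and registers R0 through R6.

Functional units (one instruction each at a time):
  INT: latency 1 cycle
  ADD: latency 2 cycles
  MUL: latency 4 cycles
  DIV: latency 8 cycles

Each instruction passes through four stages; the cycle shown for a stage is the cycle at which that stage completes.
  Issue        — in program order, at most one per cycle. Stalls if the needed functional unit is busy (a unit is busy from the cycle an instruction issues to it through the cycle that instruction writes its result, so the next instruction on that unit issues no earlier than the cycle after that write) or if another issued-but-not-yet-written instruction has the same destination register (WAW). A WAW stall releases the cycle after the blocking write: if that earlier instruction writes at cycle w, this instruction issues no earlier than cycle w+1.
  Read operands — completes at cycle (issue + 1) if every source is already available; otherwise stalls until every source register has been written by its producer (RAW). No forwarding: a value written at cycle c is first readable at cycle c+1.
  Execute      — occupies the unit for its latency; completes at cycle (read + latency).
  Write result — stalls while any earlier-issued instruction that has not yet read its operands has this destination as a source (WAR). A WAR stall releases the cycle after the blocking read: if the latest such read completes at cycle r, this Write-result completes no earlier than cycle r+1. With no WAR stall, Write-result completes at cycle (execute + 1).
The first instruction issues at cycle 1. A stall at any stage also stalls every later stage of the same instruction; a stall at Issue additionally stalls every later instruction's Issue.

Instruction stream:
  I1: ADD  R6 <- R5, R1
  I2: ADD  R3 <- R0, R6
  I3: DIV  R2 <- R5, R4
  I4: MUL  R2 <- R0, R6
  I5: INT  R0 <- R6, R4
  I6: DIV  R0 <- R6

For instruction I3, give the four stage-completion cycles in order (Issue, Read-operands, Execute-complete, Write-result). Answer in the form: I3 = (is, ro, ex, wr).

  I1 | 1 | 2 | 4 | 5
  I2 | 6 | 7 | 9 | 10   struct: ADD busy until I1 writes@5
  I3 | 7 | 8 | 16 | 17
  I4 | 18 | 19 | 23 | 24   WAW R2: wait I3 write@17
  I5 | 19 | 20 | 21 | 22
  I6 | 23 | 24 | 32 | 33   WAW R0: wait I5 write@22

I3 = (7, 8, 16, 17)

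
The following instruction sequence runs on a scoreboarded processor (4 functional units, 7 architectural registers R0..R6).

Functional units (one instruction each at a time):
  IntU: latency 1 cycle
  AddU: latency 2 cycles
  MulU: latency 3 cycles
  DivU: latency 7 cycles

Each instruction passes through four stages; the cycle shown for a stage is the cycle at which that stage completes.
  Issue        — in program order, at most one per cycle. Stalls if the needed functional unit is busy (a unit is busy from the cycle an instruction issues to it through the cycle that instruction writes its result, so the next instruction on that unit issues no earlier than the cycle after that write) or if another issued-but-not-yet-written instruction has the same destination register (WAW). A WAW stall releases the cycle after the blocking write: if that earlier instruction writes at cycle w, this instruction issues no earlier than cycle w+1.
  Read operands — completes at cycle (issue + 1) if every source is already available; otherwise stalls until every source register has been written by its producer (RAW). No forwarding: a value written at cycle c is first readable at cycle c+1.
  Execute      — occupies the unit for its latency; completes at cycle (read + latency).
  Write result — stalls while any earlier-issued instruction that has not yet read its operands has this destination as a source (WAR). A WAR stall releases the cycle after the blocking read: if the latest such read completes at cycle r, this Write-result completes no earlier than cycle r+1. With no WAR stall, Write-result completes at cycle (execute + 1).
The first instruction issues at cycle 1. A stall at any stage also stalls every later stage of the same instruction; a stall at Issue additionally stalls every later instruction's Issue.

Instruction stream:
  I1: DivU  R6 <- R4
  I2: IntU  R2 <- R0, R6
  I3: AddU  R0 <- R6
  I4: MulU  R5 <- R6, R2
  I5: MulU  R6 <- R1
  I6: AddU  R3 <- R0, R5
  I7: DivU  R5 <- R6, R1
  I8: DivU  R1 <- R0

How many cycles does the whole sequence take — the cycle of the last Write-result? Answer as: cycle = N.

I1  is:1  ro:2  ex:9  wr:10
I2  is:2  ro:11  ex:12  wr:13  — RAW R6: wait I1 write@10
I3  is:3  ro:11  ex:13  wr:14  — RAW R6: wait I1 write@10
I4  is:4  ro:14  ex:17  wr:18  — RAW R2: wait I2 write@13
I5  is:19  ro:20  ex:23  wr:24  — struct: MulU busy until I4 writes@18
I6  is:20  ro:21  ex:23  wr:24
I7  is:21  ro:25  ex:32  wr:33  — RAW R6: wait I5 write@24
I8  is:34  ro:35  ex:42  wr:43  — struct: DivU busy until I7 writes@33

cycle = 43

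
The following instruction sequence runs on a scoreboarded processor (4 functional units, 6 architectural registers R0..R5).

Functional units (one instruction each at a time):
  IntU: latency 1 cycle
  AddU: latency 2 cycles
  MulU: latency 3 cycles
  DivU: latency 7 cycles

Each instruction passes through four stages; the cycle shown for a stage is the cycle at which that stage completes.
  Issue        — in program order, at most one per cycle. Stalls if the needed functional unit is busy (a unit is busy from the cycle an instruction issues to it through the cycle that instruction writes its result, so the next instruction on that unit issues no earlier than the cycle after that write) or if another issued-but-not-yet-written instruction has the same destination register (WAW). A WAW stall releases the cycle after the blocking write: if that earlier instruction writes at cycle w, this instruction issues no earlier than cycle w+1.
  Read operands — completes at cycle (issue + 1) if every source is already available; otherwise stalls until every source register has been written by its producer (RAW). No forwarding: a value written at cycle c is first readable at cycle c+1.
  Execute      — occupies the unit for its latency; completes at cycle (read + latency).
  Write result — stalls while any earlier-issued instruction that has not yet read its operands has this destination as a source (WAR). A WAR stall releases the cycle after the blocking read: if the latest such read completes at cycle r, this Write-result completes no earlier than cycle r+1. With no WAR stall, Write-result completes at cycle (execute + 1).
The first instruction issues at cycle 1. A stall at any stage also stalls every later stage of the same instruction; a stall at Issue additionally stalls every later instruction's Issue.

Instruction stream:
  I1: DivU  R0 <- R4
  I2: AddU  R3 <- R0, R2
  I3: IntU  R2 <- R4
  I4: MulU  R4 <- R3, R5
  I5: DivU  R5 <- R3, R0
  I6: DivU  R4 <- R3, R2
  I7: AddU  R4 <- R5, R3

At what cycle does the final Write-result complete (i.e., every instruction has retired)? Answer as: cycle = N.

cycle = 38

I1: IS=1 RO=2 EX=9 WR=10
I2: IS=2 RO=11 EX=13 WR=14  [RAW R0: wait I1 write@10]
I3: IS=3 RO=4 EX=5 WR=12  [WAR R2: wait I2 read@11]
I4: IS=4 RO=15 EX=18 WR=19  [RAW R3: wait I2 write@14]
I5: IS=11 RO=15 EX=22 WR=23  [struct: DivU busy until I1 writes@10; RAW R3: wait I2 write@14]
I6: IS=24 RO=25 EX=32 WR=33  [struct: DivU busy until I5 writes@23]
I7: IS=34 RO=35 EX=37 WR=38  [WAW R4: wait I6 write@33]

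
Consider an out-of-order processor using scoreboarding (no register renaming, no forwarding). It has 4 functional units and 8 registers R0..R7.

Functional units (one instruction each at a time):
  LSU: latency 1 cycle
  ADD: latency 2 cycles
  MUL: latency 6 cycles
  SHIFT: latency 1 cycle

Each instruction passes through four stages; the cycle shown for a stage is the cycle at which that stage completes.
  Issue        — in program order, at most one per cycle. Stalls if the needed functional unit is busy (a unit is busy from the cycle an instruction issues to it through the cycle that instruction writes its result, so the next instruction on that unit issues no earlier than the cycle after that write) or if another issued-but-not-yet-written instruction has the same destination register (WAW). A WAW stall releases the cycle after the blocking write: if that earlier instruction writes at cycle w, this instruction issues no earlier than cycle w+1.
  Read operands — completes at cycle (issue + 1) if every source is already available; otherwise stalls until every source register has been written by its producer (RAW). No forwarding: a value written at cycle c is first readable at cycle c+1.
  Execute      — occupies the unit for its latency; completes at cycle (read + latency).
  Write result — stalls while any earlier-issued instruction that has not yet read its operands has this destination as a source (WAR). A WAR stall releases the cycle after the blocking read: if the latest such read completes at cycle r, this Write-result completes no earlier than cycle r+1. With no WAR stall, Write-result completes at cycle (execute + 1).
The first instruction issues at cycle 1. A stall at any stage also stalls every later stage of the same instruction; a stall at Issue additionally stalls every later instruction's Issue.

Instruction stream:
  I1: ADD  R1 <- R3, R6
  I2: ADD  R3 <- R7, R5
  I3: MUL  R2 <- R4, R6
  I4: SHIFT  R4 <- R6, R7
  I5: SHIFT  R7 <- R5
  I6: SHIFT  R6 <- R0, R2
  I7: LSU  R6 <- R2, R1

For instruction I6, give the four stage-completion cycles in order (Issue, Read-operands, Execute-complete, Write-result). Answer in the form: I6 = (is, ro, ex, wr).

1) issue 1, read 2, done 4, write 5
2) issue 6, read 7, done 9, write 10  <struct: ADD busy until I1 writes@5>
3) issue 7, read 8, done 14, write 15
4) issue 8, read 9, done 10, write 11
5) issue 12, read 13, done 14, write 15  <struct: SHIFT busy until I4 writes@11>
6) issue 16, read 17, done 18, write 19  <struct: SHIFT busy until I5 writes@15>
7) issue 20, read 21, done 22, write 23  <WAW R6: wait I6 write@19>

I6 = (16, 17, 18, 19)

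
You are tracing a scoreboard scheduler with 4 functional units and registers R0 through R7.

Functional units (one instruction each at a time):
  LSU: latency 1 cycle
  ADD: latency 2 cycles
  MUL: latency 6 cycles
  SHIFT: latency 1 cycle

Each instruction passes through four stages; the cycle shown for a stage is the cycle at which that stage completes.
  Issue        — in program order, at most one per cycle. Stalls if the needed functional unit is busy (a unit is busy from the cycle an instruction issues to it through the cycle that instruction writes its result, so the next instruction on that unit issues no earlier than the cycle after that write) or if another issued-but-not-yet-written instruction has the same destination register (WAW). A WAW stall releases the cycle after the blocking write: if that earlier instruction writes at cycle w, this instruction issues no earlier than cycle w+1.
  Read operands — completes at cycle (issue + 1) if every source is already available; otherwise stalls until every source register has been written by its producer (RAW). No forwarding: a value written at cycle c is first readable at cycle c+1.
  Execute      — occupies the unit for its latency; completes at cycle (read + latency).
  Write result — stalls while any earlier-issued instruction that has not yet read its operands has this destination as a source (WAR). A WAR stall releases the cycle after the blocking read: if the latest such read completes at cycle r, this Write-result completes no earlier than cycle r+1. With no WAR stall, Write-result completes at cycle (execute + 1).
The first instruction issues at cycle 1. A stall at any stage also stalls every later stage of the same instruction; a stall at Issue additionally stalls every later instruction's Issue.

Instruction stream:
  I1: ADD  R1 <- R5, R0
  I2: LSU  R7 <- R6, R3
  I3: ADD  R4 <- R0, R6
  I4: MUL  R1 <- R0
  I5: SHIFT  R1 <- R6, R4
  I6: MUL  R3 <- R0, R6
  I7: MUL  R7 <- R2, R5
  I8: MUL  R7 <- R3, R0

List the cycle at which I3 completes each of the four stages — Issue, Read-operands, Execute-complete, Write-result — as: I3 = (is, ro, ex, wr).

I3 = (6, 7, 9, 10)

1) issue 1, read 2, done 4, write 5
2) issue 2, read 3, done 4, write 5
3) issue 6, read 7, done 9, write 10  <struct: ADD busy until I1 writes@5>
4) issue 7, read 8, done 14, write 15
5) issue 16, read 17, done 18, write 19  <WAW R1: wait I4 write@15>
6) issue 17, read 18, done 24, write 25
7) issue 26, read 27, done 33, write 34  <struct: MUL busy until I6 writes@25>
8) issue 35, read 36, done 42, write 43  <struct: MUL busy until I7 writes@34>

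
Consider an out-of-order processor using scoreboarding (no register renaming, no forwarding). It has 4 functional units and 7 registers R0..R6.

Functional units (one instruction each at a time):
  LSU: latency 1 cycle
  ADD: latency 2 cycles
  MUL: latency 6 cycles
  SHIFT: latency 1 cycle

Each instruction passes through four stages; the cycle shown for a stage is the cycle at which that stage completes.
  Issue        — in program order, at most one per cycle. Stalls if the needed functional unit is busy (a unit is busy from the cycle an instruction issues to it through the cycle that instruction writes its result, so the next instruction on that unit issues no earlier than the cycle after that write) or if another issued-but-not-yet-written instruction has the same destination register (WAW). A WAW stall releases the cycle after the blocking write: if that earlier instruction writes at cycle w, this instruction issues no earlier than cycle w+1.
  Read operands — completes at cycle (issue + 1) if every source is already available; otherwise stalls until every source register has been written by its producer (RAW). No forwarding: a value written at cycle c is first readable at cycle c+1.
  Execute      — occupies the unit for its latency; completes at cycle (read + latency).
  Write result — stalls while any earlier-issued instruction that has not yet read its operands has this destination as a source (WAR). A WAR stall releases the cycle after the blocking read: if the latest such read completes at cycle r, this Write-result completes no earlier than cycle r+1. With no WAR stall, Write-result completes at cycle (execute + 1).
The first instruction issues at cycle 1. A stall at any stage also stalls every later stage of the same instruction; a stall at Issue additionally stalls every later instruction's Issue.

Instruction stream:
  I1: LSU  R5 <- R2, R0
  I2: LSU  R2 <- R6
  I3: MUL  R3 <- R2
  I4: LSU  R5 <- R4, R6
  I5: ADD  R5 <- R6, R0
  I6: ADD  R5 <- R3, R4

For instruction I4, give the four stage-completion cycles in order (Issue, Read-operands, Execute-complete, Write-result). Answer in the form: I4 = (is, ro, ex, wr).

I4 = (9, 10, 11, 12)

I1: IS=1 RO=2 EX=3 WR=4
I2: IS=5 RO=6 EX=7 WR=8  [struct: LSU busy until I1 writes@4]
I3: IS=6 RO=9 EX=15 WR=16  [RAW R2: wait I2 write@8]
I4: IS=9 RO=10 EX=11 WR=12  [struct: LSU busy until I2 writes@8]
I5: IS=13 RO=14 EX=16 WR=17  [WAW R5: wait I4 write@12]
I6: IS=18 RO=19 EX=21 WR=22  [struct: ADD busy until I5 writes@17]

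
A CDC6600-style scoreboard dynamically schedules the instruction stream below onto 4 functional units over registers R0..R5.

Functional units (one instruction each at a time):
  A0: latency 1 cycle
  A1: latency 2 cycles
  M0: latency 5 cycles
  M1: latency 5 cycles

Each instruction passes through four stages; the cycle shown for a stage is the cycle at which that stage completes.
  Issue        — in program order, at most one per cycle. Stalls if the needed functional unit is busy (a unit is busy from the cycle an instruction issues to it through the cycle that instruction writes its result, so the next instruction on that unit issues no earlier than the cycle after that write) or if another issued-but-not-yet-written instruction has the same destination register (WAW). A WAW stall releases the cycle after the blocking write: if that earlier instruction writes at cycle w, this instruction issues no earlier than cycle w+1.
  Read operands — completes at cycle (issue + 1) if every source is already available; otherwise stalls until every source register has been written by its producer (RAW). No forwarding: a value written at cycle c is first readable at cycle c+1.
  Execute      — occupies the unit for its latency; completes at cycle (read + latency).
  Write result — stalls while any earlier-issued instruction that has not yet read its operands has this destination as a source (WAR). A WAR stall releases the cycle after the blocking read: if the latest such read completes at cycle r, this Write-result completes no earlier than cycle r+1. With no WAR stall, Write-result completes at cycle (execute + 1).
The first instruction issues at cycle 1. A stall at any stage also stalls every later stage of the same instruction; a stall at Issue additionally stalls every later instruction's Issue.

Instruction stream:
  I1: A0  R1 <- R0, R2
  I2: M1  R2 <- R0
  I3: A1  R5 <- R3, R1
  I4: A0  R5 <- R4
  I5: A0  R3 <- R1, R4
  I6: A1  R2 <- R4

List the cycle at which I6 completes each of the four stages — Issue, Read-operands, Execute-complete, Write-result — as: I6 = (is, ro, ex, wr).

I6 = (14, 15, 17, 18)

cycle 1: I1→A0
cycle 2: I1 RO; I2→M1
cycle 3: I1 EX; I2 RO; I3→A1
cycle 4: I1 WR R1
cycle 5: I3 RO
cycle 7: I3 EX
cycle 8: I2 EX; I3 WR R5
cycle 9: I2 WR R2; I4→A0
cycle 10: I4 RO
cycle 11: I4 EX
cycle 12: I4 WR R5
cycle 13: I5→A0
cycle 14: I5 RO; I6→A1
cycle 15: I5 EX; I6 RO
cycle 16: I5 WR R3
cycle 17: I6 EX
cycle 18: I6 WR R2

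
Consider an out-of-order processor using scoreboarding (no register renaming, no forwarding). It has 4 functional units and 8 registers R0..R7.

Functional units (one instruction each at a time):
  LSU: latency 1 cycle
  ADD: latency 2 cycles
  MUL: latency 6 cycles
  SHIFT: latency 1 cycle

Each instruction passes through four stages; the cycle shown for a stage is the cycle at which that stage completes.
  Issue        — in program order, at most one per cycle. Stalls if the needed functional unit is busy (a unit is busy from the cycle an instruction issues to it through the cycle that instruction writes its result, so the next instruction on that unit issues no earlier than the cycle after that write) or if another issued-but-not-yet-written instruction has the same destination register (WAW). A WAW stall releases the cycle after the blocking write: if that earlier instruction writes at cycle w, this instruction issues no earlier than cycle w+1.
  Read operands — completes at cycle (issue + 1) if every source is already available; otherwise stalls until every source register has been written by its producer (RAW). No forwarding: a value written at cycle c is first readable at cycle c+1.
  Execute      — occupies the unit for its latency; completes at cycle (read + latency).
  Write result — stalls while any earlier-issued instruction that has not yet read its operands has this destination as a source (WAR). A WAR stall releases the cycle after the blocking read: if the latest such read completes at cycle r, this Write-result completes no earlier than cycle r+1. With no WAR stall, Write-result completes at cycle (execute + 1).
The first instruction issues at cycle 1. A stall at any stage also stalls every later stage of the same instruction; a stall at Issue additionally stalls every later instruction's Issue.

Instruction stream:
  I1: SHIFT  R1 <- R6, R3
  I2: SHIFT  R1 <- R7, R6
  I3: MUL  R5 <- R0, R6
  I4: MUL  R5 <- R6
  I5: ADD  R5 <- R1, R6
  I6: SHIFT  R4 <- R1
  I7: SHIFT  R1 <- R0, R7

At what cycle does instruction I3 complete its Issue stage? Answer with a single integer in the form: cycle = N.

cycle = 6

1) issue 1, read 2, done 3, write 4
2) issue 5, read 6, done 7, write 8  <struct: SHIFT busy until I1 writes@4>
3) issue 6, read 7, done 13, write 14
4) issue 15, read 16, done 22, write 23  <struct: MUL busy until I3 writes@14>
5) issue 24, read 25, done 27, write 28  <WAW R5: wait I4 write@23>
6) issue 25, read 26, done 27, write 28
7) issue 29, read 30, done 31, write 32  <struct: SHIFT busy until I6 writes@28>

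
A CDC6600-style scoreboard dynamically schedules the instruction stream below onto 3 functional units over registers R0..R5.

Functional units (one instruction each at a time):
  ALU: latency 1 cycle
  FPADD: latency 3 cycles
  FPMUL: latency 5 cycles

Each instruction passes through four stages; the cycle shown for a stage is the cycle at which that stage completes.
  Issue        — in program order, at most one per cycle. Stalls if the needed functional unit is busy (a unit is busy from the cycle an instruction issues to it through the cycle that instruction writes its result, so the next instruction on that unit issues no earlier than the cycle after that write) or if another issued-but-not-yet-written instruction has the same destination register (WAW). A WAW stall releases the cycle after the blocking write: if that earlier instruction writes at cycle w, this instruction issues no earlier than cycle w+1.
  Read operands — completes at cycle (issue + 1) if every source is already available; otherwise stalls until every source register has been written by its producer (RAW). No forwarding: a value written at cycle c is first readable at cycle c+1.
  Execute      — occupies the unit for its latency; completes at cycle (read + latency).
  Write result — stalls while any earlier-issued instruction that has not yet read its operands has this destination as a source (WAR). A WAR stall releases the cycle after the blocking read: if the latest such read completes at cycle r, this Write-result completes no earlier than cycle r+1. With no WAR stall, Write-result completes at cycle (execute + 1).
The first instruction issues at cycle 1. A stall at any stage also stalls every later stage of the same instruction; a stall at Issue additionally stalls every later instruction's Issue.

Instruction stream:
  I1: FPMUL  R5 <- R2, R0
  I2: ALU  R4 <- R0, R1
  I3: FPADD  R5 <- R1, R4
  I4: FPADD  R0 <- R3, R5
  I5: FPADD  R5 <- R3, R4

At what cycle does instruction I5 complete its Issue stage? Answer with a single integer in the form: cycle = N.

cycle = 21

[1] I1 dispatched to FPMUL
[2] I1 operands ready; I2 dispatched to ALU
[3] I2 operands ready
[4] I2 complete
[5] R4←I2
[7] I1 complete
[8] R5←I1
[9] I3 dispatched to FPADD
[10] I3 operands ready
[13] I3 complete
[14] R5←I3
[15] I4 dispatched to FPADD
[16] I4 operands ready
[19] I4 complete
[20] R0←I4
[21] I5 dispatched to FPADD
[22] I5 operands ready
[25] I5 complete
[26] R5←I5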